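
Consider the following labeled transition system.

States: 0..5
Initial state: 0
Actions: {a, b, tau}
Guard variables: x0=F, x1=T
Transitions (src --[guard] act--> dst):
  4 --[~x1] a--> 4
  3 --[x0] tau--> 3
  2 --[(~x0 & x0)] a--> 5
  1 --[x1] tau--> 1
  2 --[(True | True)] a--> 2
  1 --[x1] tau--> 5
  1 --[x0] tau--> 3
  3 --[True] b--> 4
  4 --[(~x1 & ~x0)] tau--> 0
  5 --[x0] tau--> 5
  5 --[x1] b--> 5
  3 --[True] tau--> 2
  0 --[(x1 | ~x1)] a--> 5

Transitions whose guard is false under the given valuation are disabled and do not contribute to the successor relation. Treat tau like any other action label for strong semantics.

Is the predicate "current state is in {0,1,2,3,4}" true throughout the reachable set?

Answer: INVARIANT VIOLATED at state 5

Working:
Inv-set: {0,1,2,3,4}
R = {0,5}
  0: ✓
  5: VIOLATES
witness against invariant: a → 5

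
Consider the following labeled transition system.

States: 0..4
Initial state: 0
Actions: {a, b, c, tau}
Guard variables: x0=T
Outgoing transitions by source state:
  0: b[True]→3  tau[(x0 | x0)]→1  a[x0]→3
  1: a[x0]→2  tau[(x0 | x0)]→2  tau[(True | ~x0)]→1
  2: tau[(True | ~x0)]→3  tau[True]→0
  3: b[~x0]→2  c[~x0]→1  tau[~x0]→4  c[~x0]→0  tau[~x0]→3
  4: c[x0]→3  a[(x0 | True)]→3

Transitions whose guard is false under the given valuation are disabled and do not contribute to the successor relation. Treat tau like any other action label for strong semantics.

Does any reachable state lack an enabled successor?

Answer: DEADLOCK at state 3

Trace:
Reachable = {0,1,2,3}
  0: a→3  b→3  tau→1  [3 exit(s)]
  1: a→2  tau→1  tau→2  [3 exit(s)]
  2: tau→0  tau→3  [2 exit(s)]
  3: ∅  [STUCK]
trace reaching 3: b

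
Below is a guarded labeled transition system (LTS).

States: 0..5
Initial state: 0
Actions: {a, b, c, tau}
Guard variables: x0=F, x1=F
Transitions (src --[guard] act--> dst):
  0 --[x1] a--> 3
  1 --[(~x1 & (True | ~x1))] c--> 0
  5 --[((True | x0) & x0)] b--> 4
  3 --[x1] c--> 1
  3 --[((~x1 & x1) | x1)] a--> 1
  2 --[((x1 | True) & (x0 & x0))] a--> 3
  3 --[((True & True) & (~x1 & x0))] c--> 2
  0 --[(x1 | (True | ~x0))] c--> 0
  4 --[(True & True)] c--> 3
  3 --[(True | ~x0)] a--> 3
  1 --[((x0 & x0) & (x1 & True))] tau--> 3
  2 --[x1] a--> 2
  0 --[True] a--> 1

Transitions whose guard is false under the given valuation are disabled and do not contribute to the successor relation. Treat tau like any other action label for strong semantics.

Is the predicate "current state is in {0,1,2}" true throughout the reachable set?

Answer: INVARIANT HOLDS

Working:
Inv-set: {0,1,2}
Reachable = {0,1}
  0: ok
  1: ok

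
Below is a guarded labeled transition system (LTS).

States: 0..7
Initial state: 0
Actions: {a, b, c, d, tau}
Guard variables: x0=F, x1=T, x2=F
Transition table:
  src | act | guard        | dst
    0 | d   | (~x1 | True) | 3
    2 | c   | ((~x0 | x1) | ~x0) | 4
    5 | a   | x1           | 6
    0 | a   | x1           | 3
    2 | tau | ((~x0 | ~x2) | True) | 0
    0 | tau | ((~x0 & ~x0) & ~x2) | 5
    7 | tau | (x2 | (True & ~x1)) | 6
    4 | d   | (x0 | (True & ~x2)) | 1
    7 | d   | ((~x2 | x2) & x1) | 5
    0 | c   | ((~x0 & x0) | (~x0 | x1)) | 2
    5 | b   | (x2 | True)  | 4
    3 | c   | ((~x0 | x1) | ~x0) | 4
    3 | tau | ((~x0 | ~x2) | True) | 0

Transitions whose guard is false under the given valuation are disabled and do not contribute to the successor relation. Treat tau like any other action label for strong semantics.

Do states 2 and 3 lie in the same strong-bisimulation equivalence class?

Compute ~ classes (split until stable):
  round 0: {{0,1,2,3,4,5,6,7}}
  round 1: {{0},{1,6},{2,3},{4,7},{5}}
  round 2: {{0},{1,6},{2,3},{4},{5},{7}}
stable after 3 split(s): 6 block(s)
class of 2: {2,3}; class of 3: {2,3}

Answer: BISIMILAR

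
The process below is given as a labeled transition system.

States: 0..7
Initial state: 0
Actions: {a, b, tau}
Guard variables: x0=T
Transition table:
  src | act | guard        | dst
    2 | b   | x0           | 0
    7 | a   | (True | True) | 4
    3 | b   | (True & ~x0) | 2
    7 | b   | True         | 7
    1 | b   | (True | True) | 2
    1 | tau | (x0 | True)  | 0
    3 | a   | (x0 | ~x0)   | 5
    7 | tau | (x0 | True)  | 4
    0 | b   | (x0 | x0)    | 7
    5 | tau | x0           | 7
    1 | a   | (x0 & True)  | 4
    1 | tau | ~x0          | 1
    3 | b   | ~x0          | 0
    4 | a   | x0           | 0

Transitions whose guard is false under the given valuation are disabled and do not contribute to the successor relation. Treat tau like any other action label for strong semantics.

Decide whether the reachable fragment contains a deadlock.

Reach set: {0,4,7}
  0: b→7  [deg 1]
  4: a→0  [deg 1]
  7: a→4  b→7  tau→4  [deg 3]

Answer: DEADLOCK-FREE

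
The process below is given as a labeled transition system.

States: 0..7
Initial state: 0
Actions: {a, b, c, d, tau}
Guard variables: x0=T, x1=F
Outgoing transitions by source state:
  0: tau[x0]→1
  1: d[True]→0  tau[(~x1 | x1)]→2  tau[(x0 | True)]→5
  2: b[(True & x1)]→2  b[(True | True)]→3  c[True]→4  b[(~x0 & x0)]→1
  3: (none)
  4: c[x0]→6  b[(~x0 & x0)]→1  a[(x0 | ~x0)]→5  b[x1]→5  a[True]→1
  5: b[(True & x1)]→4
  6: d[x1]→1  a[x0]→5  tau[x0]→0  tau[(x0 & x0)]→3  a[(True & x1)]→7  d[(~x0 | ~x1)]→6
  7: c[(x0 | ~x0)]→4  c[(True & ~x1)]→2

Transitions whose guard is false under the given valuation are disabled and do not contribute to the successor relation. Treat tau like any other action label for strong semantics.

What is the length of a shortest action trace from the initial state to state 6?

Answer: 4

Analysis:
Layered search for 6:
  depth 0: {0}
  depth 1: {1}
  depth 2: {2,5}
  depth 3: {3,4}
  depth 4: {6}
first hit 6 at d=4 via tau·tau·c·c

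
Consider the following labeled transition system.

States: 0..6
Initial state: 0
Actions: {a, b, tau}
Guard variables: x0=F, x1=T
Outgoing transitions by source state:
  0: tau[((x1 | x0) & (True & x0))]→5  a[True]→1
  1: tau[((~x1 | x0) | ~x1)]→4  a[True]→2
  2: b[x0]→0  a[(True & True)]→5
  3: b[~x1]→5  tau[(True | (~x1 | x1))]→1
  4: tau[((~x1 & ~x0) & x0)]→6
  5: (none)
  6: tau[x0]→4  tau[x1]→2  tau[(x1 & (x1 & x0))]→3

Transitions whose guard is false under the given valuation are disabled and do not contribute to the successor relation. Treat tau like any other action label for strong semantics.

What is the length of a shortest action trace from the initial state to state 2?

Breadth-first toward 2:
  Layer 0: {0}
  Layer 1: {1}
  Layer 2: {2}
depth(2)=2, e.g. a·a

Answer: 2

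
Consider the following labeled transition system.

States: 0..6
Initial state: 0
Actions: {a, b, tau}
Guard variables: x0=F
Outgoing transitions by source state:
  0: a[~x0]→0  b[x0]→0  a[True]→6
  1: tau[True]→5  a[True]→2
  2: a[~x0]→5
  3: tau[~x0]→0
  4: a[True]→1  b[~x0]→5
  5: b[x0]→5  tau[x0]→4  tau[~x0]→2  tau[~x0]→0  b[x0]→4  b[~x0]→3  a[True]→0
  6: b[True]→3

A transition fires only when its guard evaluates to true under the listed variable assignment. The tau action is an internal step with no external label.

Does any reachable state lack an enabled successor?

R = {0,3,6}
  0: a→0  a→6  [2 out]
  3: tau→0  [1 out]
  6: b→3  [1 out]

Answer: DEADLOCK-FREE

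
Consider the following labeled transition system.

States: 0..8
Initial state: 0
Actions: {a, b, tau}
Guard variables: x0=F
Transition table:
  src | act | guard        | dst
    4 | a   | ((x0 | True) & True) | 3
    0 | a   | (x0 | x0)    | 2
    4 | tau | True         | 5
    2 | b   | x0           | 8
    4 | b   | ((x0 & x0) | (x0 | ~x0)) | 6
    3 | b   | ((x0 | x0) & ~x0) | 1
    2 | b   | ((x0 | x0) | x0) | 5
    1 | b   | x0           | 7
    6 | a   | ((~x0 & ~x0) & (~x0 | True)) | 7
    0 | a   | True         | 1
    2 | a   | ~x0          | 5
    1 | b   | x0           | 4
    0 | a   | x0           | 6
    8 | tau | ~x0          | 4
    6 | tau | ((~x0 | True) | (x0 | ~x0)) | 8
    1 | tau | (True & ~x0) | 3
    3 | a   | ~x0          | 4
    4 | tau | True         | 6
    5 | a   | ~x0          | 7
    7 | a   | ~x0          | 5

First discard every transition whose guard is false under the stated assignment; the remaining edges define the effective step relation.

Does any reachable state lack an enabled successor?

Reach set: {0,1,3,4,5,6,7,8}
  0: a→1  [1 out]
  1: tau→3  [1 out]
  3: a→4  [1 out]
  4: a→3  b→6  tau→5  tau→6  [4 out]
  5: a→7  [1 out]
  6: a→7  tau→8  [2 out]
  7: a→5  [1 out]
  8: tau→4  [1 out]

Answer: DEADLOCK-FREE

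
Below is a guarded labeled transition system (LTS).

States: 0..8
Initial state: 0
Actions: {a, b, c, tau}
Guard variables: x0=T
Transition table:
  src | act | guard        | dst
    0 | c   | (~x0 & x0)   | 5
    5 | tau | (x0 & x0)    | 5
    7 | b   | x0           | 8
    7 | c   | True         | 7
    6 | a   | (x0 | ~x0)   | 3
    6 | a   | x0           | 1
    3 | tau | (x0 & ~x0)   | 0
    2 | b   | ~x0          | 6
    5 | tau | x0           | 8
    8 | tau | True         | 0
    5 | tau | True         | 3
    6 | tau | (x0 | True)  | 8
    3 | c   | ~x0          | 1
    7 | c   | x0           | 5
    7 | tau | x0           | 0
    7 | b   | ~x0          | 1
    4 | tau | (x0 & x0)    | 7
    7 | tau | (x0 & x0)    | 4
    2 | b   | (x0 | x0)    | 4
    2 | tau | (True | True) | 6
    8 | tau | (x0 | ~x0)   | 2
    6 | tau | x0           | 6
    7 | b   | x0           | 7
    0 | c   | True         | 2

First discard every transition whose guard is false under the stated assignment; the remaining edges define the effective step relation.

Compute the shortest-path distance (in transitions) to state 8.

Answer: 3

Trace:
Breadth-first toward 8:
  depth 0: {0}
  depth 1: {2}
  depth 2: {4,6}
  depth 3: {1,3,7,8}
8 enters at depth 3; path c·tau·tau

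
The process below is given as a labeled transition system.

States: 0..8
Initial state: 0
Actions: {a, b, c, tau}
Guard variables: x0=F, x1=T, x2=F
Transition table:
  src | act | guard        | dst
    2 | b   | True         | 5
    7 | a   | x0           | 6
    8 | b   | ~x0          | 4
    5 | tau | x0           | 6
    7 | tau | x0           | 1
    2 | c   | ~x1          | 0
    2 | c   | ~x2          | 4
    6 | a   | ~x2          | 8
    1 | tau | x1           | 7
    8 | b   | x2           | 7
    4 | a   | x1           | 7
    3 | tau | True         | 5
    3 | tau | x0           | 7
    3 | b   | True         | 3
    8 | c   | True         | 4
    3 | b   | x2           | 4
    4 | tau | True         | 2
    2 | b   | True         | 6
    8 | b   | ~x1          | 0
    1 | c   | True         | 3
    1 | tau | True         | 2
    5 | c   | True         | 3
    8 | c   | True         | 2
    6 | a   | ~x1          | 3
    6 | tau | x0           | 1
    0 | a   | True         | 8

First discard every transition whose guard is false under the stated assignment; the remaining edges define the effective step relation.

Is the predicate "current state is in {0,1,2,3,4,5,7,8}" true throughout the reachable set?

Answer: INVARIANT VIOLATED at state 6

Trace:
Safe = {0,1,2,3,4,5,7,8}
Reachable = {0,2,3,4,5,6,7,8}
  0: safe
  2: safe
  3: safe
  4: safe
  5: safe
  6: outside
  7: safe
  8: safe
counterexample path to 6: a·c·b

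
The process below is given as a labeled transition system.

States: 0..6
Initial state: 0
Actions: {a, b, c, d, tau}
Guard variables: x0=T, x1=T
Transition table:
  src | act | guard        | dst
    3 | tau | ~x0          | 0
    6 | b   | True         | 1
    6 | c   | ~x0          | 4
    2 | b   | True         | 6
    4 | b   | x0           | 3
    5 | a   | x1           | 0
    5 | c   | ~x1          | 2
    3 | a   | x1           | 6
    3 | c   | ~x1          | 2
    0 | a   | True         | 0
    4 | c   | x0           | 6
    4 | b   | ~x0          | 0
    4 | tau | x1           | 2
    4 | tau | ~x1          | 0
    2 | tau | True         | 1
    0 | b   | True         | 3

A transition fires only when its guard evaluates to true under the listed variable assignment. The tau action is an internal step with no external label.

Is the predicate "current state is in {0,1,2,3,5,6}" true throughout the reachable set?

Inv-set: {0,1,2,3,5,6}
Reach set: {0,1,3,6}
  0: ok
  1: ok
  3: ok
  6: ok

Answer: INVARIANT HOLDS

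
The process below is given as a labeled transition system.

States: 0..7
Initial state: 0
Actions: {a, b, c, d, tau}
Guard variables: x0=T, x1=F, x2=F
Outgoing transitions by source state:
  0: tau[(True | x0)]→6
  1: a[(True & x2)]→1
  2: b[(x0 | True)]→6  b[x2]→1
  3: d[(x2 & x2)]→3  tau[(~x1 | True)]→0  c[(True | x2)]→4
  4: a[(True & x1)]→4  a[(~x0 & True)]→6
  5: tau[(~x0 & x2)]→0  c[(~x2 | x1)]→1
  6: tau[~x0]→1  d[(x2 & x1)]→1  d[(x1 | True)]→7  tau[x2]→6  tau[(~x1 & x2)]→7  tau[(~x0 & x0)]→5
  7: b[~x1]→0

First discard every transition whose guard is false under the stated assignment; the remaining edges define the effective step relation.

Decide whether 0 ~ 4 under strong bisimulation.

Bisimulation quotient by refinement:
  P[0] = {{0,1,2,3,4,5,6,7}}
  P[1] = {{0},{1,4},{2,7},{3},{5},{6}}
  P[2] = {{0},{1,4},{2},{3},{5},{6},{7}}
7 equivalence class(es) (converged in 3)
0∈{0}, 4∈{1,4}

Answer: NOT BISIMILAR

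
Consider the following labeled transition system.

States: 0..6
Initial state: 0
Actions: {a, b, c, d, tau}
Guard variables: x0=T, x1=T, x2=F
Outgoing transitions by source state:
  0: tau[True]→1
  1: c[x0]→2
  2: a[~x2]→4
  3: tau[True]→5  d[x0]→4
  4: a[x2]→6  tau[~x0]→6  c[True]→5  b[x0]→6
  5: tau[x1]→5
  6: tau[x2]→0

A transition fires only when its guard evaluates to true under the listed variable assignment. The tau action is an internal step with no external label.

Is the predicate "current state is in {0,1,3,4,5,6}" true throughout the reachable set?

Answer: INVARIANT VIOLATED at state 2

Trace:
Safe = {0,1,3,4,5,6}
R = {0,1,2,4,5,6}
  0: ok
  1: ok
  2: VIOLATES
  4: ok
  5: ok
  6: ok
counterexample path to 2: tau·c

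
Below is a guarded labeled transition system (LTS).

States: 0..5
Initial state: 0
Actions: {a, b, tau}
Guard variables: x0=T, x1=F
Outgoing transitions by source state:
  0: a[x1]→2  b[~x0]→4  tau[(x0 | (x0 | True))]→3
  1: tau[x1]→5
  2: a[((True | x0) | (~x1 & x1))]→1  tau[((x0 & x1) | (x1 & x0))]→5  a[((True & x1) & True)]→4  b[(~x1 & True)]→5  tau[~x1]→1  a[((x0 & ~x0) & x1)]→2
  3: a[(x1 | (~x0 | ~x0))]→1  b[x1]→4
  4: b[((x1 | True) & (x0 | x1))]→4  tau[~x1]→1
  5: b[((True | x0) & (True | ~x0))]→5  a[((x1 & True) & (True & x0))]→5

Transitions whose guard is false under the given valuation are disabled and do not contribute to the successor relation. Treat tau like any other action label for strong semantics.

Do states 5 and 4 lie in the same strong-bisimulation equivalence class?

Bisimulation quotient by refinement:
  round 0: {{0,1,2,3,4,5}}
  round 1: {{0},{1,3},{2},{4},{5}}
stable after 2 split(s): 5 block(s)
5∈{5}, 4∈{4}

Answer: NOT BISIMILAR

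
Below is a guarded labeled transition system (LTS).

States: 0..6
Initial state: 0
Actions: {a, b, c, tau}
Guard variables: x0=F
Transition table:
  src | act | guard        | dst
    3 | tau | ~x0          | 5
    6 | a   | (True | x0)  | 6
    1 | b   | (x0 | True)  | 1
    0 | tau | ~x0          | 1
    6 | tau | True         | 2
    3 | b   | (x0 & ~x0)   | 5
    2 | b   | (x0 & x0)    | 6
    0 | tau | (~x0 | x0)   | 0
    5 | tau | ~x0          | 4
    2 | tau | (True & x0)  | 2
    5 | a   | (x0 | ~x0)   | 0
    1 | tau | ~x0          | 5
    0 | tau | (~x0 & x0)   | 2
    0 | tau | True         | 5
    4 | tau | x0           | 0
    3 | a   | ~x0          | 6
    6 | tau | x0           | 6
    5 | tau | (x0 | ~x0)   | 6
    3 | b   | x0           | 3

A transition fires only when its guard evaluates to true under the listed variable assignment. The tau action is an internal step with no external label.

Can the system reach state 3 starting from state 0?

After dropping false guards: 12 live edges.
Layer 0: {0}
Layer 1: {1,5}  now seen {0,1,5}
Layer 2: {4,6}  now seen {0,1,4,5,6}
Layer 3: {2}  now seen {0,1,2,4,5,6}
R = {0,1,2,4,5,6}

Answer: UNREACHABLE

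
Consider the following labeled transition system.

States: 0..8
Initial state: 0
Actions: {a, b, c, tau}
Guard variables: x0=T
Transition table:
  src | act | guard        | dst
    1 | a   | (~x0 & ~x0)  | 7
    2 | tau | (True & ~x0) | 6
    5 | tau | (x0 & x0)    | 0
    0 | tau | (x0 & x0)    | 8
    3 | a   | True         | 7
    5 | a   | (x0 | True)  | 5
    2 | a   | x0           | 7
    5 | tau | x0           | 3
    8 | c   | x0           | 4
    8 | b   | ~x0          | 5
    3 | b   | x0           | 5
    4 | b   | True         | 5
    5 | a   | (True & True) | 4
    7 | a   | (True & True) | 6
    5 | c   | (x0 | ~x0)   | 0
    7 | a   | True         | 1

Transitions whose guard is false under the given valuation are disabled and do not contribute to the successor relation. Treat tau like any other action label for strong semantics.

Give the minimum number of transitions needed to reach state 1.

Answer: 6

Trace:
BFS to 1:
  depth 0: {0}
  depth 1: {8}
  depth 2: {4}
  depth 3: {5}
  depth 4: {3}
  depth 5: {7}
  depth 6: {1,6}
depth(1)=6, e.g. tau·c·b·tau·a·a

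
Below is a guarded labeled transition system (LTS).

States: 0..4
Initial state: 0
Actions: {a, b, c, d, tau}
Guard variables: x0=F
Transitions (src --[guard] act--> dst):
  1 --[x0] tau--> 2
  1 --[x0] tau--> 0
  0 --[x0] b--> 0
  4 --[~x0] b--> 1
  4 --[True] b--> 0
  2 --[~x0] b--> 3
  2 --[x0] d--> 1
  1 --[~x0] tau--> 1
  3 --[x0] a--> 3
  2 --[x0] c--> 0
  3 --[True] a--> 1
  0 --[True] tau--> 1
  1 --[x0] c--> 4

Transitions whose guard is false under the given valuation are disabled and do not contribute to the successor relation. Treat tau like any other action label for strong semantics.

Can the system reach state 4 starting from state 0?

Answer: UNREACHABLE

Working:
6 transition(s) survive guard evaluation.
Layer 0: {0}
Layer 1: {1}  total {0,1}
Reachable = {0,1}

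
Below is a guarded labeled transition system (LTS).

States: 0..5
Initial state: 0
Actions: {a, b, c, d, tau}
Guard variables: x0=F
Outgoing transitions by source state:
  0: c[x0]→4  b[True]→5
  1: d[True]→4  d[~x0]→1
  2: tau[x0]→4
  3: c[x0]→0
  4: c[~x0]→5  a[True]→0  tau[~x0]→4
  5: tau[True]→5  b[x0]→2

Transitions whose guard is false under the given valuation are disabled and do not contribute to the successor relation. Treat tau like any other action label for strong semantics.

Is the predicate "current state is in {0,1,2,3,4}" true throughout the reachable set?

Answer: INVARIANT VIOLATED at state 5

Working:
Allowed set {0,1,2,3,4}
Reachable = {0,5}
  0: ok
  5: VIOLATES
witness against invariant: b → 5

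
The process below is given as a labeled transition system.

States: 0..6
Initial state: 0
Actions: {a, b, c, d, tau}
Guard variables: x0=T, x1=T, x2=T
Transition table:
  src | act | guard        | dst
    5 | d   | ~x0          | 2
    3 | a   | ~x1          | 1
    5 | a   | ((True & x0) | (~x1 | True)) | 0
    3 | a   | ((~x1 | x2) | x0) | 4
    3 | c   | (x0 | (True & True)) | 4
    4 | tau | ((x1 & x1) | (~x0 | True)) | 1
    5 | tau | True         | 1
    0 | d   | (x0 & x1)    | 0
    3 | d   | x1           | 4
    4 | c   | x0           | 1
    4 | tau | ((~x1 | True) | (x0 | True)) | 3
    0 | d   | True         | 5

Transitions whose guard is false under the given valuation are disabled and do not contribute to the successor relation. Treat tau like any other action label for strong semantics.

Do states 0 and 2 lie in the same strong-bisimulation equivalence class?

Refine partition for ~:
  round 0: {{0,1,2,3,4,5,6}}
  round 1: {{0},{1,2,6},{3},{4},{5}}
Fixed point at round 2; 5 class(es).
0∈{0}, 2∈{1,2,6}

Answer: NOT BISIMILAR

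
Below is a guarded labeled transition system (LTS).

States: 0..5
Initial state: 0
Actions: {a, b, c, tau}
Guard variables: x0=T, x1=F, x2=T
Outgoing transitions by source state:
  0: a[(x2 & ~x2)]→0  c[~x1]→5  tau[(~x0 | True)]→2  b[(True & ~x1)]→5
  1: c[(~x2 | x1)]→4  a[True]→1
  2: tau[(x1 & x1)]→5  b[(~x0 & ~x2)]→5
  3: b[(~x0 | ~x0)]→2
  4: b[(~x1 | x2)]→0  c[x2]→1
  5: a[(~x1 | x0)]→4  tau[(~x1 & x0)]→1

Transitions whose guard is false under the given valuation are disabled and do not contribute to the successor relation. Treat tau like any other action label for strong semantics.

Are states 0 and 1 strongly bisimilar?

Refine partition for ~:
  round 0: {{0,1,2,3,4,5}}
  round 1: {{0},{1},{2,3},{4},{5}}
5 equivalence class(es) (converged in 2)
class of 0: {0}; class of 1: {1}

Answer: NOT BISIMILAR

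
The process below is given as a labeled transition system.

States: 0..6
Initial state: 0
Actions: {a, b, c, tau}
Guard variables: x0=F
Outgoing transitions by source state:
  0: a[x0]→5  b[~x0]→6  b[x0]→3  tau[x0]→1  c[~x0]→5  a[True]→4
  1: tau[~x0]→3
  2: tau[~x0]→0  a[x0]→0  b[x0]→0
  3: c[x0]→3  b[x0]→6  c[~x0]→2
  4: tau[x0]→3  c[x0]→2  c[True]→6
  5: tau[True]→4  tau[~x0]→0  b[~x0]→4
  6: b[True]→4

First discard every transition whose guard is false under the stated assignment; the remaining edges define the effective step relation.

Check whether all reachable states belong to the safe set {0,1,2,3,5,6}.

Answer: INVARIANT VIOLATED at state 4

Working:
Allowed set {0,1,2,3,5,6}
Reach set: {0,4,5,6}
  0: safe
  4: ✗ unsafe
  5: safe
  6: safe
reach 4 via a — violates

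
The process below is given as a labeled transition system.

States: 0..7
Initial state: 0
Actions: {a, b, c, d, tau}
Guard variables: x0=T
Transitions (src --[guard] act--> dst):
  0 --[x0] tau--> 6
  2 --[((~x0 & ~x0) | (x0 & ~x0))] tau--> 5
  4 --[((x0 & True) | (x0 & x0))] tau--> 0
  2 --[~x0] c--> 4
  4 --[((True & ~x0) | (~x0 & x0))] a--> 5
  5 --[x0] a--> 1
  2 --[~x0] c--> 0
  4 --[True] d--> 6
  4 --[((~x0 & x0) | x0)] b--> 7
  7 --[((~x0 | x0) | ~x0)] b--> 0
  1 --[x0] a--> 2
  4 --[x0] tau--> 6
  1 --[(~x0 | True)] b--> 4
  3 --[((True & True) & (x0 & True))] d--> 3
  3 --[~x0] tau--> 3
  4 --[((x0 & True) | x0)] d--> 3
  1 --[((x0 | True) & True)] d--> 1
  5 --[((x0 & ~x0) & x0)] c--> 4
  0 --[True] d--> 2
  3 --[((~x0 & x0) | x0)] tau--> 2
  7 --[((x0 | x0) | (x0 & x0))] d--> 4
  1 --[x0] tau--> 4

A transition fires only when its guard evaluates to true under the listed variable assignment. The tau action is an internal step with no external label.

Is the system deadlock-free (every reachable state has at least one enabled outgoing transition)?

Reachable = {0,2,6}
  0: d→2  tau→6  [2 out]
  2: ∅  [deadlock]
  6: ∅  [deadlock]
trace reaching 2: d

Answer: DEADLOCK at state 2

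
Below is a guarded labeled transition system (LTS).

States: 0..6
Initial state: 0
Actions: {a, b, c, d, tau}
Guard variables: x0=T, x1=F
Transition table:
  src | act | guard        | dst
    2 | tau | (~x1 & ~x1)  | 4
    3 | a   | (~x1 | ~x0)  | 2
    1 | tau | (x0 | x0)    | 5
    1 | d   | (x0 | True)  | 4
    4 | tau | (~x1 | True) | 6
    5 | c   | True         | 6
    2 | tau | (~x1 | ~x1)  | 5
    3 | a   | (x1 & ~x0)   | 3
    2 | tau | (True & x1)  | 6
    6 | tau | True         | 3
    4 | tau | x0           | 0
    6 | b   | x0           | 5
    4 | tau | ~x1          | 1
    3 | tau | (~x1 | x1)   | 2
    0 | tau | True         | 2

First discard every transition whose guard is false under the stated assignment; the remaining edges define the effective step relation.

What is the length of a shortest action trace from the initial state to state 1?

BFS to 1:
  Layer 0: {0}
  Layer 1: {2}
  Layer 2: {4,5}
  Layer 3: {1,6}
1 enters at depth 3; path tau·tau·tau

Answer: 3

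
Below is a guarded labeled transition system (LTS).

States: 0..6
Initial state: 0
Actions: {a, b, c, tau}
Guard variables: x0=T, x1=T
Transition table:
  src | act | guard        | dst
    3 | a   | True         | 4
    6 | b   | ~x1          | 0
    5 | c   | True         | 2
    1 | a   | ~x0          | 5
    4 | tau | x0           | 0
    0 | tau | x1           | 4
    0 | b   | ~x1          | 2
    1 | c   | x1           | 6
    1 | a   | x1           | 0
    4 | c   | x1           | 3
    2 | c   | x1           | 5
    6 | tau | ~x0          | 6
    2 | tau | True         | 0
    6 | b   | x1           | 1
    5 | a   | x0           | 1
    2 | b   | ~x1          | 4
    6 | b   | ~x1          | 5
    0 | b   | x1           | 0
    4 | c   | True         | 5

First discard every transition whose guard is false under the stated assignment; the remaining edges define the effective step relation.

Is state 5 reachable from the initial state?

Guard filter leaves 13 enabled edge(s).
L0 = {0}
L1 = {4}  now seen {0,4}
L2 = {3,5}  now seen {0,3,4,5}
L3 = {1,2}  now seen {0,1,2,3,4,5}
L4 = {6}  now seen {0,1,2,3,4,5,6}
R = {0,1,2,3,4,5,6}
Path to 5: tau·c

Answer: REACHABLE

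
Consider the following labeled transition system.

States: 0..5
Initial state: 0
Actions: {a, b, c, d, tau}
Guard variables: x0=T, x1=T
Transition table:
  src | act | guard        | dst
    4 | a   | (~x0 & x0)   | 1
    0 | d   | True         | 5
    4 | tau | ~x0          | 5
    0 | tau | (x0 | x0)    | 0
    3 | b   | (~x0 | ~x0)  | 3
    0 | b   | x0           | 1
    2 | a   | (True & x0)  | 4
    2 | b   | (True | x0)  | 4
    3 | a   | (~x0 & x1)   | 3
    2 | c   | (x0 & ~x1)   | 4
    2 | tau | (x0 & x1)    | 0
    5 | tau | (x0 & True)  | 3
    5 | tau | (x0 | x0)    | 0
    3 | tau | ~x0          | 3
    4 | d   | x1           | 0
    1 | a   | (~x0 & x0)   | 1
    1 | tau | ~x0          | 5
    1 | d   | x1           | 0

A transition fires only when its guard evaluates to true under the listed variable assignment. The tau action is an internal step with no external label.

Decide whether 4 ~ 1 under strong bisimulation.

Answer: BISIMILAR

Working:
Refine partition for ~:
  P[0] = {{0,1,2,3,4,5}}
  P[1] = {{0},{1,4},{2},{3},{5}}
stable after 2 split(s): 5 block(s)
class of 4: {1,4}; class of 1: {1,4}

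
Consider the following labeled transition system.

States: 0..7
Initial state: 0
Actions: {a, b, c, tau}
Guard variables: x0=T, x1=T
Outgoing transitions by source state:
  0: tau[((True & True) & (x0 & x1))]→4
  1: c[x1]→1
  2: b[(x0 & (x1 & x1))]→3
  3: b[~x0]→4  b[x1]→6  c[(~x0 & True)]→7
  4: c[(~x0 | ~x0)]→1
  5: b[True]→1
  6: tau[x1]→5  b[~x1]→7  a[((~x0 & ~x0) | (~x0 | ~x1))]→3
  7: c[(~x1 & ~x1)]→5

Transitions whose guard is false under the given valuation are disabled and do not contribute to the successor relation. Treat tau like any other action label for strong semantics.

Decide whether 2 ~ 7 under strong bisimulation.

Answer: NOT BISIMILAR

Analysis:
Compute ~ classes (split until stable):
  π0 = {{0,1,2,3,4,5,6,7}}
  π1 = {{0,6},{1},{2,3,5},{4,7}}
  π2 = {{0},{1},{2},{3},{4,7},{5},{6}}
stable after 3 split(s): 7 block(s)
2∈{2}, 7∈{4,7}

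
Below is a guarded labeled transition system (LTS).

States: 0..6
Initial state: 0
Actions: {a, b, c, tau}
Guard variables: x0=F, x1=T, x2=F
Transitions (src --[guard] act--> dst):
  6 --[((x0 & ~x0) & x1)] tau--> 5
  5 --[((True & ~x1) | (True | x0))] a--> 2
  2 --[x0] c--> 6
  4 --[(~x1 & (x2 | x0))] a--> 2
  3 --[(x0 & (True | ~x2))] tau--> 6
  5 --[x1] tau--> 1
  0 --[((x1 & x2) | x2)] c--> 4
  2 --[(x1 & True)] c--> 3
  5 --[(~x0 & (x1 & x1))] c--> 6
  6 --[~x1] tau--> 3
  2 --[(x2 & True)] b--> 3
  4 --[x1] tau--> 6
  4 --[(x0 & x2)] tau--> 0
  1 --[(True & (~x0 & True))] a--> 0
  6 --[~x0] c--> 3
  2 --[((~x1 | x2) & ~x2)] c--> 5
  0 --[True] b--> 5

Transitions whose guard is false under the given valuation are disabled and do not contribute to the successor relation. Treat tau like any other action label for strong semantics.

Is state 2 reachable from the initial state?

Answer: REACHABLE

Trace:
Guard filter leaves 8 enabled edge(s).
Layer 0: {0}
Layer 1: {5}  total {0,5}
Layer 2: {1,2,6}  total {0,1,2,5,6}
Layer 3: {3}  total {0,1,2,3,5,6}
R = {0,1,2,3,5,6}
Path to 2: b·a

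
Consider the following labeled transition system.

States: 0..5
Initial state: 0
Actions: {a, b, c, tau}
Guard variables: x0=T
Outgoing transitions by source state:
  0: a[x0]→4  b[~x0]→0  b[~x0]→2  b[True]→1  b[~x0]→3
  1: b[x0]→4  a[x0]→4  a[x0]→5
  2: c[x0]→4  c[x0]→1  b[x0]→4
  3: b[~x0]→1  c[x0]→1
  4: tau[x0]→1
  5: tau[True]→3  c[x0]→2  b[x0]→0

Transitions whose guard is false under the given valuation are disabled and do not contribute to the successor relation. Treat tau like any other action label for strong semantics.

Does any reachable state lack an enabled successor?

Answer: DEADLOCK-FREE

Trace:
R = {0,1,2,3,4,5}
  0: a→4  b→1  [2 exit(s)]
  1: a→4  a→5  b→4  [3 exit(s)]
  2: b→4  c→1  c→4  [3 exit(s)]
  3: c→1  [1 exit(s)]
  4: tau→1  [1 exit(s)]
  5: b→0  c→2  tau→3  [3 exit(s)]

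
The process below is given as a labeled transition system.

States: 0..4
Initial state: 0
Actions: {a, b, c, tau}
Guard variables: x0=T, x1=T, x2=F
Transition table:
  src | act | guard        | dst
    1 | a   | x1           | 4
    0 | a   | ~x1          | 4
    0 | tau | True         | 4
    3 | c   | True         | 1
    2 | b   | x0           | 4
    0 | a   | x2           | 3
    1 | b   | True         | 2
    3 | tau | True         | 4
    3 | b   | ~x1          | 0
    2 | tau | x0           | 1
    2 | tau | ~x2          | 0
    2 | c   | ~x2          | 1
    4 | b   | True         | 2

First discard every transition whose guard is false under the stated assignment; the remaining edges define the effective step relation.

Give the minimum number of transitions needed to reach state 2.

Layered search for 2:
  depth 0: {0}
  depth 1: {4}
  depth 2: {2}
depth(2)=2, e.g. tau·b

Answer: 2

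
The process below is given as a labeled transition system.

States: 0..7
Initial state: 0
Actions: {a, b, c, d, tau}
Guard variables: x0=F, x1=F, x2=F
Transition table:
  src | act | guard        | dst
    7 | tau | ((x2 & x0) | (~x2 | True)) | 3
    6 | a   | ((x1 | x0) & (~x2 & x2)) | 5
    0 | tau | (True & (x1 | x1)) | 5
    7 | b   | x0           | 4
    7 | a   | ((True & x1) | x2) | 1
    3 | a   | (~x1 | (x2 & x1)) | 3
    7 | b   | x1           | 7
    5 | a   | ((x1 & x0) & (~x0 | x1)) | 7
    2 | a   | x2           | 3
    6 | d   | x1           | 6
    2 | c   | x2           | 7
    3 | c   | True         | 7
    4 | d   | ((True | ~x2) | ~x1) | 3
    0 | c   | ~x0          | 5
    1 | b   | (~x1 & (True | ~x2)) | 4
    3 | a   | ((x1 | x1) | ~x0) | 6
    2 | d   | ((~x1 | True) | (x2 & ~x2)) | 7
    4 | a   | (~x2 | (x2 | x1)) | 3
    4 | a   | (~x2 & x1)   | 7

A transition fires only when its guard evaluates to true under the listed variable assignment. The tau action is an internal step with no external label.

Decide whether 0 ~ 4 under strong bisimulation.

Answer: NOT BISIMILAR

Trace:
Compute ~ classes (split until stable):
  π0 = {{0,1,2,3,4,5,6,7}}
  π1 = {{0},{1},{2},{3},{4},{5,6},{7}}
stable after 2 split(s): 7 block(s)
0∈{0}, 4∈{4}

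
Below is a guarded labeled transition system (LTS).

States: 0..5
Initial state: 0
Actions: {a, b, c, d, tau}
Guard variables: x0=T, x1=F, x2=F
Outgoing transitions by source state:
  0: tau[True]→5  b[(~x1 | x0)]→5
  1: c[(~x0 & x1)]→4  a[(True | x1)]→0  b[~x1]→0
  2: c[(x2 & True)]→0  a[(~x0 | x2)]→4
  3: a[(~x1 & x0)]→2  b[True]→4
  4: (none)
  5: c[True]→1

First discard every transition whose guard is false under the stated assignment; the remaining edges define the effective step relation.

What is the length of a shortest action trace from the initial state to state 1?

BFS to 1:
  L0 = {0}
  L1 = {5}
  L2 = {1}
first hit 1 at d=2 via b·c

Answer: 2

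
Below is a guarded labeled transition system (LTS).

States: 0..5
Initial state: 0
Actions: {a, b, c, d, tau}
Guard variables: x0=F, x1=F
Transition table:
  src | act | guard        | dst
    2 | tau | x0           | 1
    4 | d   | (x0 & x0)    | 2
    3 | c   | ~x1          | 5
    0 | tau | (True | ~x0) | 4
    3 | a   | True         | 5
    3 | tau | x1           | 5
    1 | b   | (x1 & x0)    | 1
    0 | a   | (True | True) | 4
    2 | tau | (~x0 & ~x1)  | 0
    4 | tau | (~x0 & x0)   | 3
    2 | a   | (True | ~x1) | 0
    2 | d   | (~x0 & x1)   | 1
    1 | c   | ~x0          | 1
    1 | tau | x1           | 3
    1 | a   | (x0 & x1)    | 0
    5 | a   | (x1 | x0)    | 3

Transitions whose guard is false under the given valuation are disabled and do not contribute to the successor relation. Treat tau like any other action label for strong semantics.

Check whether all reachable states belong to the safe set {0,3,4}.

Answer: INVARIANT HOLDS

Trace:
Safe = {0,3,4}
Reach set: {0,4}
  0: ✓
  4: ✓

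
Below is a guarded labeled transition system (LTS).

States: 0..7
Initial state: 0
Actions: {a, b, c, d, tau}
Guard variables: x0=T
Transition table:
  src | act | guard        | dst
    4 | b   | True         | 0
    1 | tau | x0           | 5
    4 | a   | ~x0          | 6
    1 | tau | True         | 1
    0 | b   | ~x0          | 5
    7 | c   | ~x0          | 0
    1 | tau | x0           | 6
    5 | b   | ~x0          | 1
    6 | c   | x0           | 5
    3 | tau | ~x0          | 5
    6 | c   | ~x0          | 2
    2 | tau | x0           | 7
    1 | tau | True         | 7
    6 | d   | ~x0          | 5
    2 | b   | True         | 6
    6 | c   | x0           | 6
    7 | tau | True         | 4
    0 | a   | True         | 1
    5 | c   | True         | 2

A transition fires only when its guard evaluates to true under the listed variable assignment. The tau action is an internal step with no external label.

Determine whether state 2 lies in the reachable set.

Answer: REACHABLE

Working:
Guard filter leaves 12 enabled edge(s).
L0 = {0}
L1 = {1}  total {0,1}
L2 = {5,6,7}  total {0,1,5,6,7}
L3 = {2,4}  total {0,1,2,4,5,6,7}
Reach set: {0,1,2,4,5,6,7}
Path to 2: a·tau·c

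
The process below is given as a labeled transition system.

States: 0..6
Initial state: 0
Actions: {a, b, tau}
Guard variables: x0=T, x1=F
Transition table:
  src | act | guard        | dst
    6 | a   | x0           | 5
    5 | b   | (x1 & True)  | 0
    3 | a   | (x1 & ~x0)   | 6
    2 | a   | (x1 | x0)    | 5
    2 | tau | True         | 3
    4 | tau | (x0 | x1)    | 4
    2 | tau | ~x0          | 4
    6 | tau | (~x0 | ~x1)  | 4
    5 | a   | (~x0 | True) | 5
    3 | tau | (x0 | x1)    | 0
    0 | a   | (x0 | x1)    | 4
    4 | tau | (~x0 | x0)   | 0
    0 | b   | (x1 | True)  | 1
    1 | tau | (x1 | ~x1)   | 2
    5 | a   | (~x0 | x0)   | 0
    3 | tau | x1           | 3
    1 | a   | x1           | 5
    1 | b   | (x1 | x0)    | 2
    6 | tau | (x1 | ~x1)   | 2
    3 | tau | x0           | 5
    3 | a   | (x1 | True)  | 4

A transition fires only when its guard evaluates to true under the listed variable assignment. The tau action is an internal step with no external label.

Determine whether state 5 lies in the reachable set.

Guard filter leaves 16 enabled edge(s).
Layer 0: {0}
Layer 1: {1,4}  now seen {0,1,4}
Layer 2: {2}  now seen {0,1,2,4}
Layer 3: {3,5}  now seen {0,1,2,3,4,5}
Reachable = {0,1,2,3,4,5}
trace reaching 5: b·tau·a

Answer: REACHABLE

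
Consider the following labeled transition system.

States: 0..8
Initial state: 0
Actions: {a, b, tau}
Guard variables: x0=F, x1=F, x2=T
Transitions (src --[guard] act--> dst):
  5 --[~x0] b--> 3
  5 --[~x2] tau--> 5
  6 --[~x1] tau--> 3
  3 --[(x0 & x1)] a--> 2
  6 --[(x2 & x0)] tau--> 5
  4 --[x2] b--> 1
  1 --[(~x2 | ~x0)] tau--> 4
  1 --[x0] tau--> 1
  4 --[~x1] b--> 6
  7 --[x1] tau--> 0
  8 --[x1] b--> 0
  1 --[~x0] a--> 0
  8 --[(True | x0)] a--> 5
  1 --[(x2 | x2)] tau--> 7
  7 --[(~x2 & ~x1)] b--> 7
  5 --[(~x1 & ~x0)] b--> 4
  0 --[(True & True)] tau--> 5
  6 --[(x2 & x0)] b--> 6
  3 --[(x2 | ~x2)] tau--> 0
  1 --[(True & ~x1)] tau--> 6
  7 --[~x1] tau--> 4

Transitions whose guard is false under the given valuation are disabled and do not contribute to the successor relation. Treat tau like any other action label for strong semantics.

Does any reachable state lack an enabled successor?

Answer: DEADLOCK-FREE

Trace:
Reachable = {0,1,3,4,5,6,7}
  0: tau→5  [1 out]
  1: a→0  tau→4  tau→6  tau→7  [4 out]
  3: tau→0  [1 out]
  4: b→1  b→6  [2 out]
  5: b→3  b→4  [2 out]
  6: tau→3  [1 out]
  7: tau→4  [1 out]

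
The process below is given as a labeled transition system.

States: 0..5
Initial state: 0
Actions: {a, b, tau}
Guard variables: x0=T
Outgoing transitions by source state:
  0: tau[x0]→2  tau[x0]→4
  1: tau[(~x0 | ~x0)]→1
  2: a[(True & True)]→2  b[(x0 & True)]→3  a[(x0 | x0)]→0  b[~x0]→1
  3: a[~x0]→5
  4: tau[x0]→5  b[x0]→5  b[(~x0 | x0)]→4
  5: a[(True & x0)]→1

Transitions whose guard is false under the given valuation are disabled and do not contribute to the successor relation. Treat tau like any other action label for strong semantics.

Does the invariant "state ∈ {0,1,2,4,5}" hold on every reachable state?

Allowed set {0,1,2,4,5}
Reachable = {0,1,2,3,4,5}
  0: ok
  1: ok
  2: ok
  3: outside
  4: ok
  5: ok
reach 3 via tau·b — violates

Answer: INVARIANT VIOLATED at state 3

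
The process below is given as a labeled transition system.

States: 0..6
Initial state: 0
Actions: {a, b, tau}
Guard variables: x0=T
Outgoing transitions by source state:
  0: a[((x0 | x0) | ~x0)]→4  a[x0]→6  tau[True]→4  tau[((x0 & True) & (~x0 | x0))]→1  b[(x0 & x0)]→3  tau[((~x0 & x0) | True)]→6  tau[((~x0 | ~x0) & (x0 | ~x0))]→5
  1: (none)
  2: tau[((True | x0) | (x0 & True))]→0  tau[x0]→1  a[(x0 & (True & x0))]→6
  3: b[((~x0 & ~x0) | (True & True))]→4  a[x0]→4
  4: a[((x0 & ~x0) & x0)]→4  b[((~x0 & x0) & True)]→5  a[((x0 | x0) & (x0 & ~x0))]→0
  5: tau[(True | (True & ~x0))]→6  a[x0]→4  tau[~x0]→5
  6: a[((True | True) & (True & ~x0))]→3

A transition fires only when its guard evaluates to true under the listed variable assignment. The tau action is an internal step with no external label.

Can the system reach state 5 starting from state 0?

13 transition(s) survive guard evaluation.
depth 0: {0}
depth 1: {1,3,4,6}  cumulative {0,1,3,4,6}
Reachable = {0,1,3,4,6}

Answer: UNREACHABLE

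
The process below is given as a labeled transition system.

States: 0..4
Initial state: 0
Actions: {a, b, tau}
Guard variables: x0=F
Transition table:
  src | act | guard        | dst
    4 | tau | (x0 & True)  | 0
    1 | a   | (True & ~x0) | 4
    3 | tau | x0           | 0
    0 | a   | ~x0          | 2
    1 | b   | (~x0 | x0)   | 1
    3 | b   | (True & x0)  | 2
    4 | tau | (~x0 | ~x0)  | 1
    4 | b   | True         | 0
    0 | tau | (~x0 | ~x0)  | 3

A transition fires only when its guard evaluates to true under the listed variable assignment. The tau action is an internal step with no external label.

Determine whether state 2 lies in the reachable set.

Guard filter leaves 6 enabled edge(s).
L0 = {0}
L1 = {2,3}  cumulative {0,2,3}
Reachable = {0,2,3}
Path to 2: a

Answer: REACHABLE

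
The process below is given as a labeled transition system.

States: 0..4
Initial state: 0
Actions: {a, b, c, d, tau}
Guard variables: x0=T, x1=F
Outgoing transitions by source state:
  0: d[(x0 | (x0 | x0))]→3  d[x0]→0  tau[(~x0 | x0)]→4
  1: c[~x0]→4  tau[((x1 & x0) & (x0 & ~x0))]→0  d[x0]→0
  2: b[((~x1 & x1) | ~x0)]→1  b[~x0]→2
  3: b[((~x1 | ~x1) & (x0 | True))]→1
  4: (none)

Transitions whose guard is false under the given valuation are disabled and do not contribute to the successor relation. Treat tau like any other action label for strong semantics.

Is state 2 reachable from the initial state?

Answer: UNREACHABLE

Trace:
5 transition(s) survive guard evaluation.
Layer 0: {0}
Layer 1: {3,4}  now seen {0,3,4}
Layer 2: {1}  now seen {0,1,3,4}
R = {0,1,3,4}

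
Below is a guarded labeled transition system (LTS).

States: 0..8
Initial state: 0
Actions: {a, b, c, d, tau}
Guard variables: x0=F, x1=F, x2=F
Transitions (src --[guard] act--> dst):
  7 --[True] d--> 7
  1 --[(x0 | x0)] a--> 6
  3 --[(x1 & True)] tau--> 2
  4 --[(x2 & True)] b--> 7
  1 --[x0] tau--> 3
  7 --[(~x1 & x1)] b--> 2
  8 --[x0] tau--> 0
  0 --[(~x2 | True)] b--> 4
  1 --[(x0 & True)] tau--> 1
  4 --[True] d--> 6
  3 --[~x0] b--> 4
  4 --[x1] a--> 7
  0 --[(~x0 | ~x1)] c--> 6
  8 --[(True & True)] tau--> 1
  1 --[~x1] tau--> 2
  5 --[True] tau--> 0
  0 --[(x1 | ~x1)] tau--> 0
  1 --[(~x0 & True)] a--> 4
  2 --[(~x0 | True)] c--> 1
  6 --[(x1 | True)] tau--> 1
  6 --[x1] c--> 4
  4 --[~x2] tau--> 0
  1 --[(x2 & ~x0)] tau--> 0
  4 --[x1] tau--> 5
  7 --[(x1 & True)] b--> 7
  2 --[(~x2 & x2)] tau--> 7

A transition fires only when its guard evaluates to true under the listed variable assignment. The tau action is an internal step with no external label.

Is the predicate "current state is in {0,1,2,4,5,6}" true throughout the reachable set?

Allowed set {0,1,2,4,5,6}
Reachable = {0,1,2,4,6}
  0: ok
  1: ok
  2: ok
  4: ok
  6: ok

Answer: INVARIANT HOLDS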